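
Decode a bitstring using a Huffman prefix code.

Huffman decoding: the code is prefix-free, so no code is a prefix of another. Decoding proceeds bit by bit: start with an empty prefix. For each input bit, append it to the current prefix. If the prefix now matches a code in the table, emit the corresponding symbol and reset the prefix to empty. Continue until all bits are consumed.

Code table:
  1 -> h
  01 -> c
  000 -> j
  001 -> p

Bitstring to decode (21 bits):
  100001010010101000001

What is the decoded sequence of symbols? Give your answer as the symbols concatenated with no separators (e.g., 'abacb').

Bit 0: prefix='1' -> emit 'h', reset
Bit 1: prefix='0' (no match yet)
Bit 2: prefix='00' (no match yet)
Bit 3: prefix='000' -> emit 'j', reset
Bit 4: prefix='0' (no match yet)
Bit 5: prefix='01' -> emit 'c', reset
Bit 6: prefix='0' (no match yet)
Bit 7: prefix='01' -> emit 'c', reset
Bit 8: prefix='0' (no match yet)
Bit 9: prefix='00' (no match yet)
Bit 10: prefix='001' -> emit 'p', reset
Bit 11: prefix='0' (no match yet)
Bit 12: prefix='01' -> emit 'c', reset
Bit 13: prefix='0' (no match yet)
Bit 14: prefix='01' -> emit 'c', reset
Bit 15: prefix='0' (no match yet)
Bit 16: prefix='00' (no match yet)
Bit 17: prefix='000' -> emit 'j', reset
Bit 18: prefix='0' (no match yet)
Bit 19: prefix='00' (no match yet)
Bit 20: prefix='001' -> emit 'p', reset

Answer: hjccpccjp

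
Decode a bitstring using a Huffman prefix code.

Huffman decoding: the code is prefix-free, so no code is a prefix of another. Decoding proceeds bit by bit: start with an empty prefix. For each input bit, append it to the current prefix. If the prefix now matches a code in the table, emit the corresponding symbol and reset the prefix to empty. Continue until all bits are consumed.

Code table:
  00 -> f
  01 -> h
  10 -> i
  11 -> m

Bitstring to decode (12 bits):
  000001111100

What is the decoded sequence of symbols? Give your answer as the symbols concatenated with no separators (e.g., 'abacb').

Bit 0: prefix='0' (no match yet)
Bit 1: prefix='00' -> emit 'f', reset
Bit 2: prefix='0' (no match yet)
Bit 3: prefix='00' -> emit 'f', reset
Bit 4: prefix='0' (no match yet)
Bit 5: prefix='01' -> emit 'h', reset
Bit 6: prefix='1' (no match yet)
Bit 7: prefix='11' -> emit 'm', reset
Bit 8: prefix='1' (no match yet)
Bit 9: prefix='11' -> emit 'm', reset
Bit 10: prefix='0' (no match yet)
Bit 11: prefix='00' -> emit 'f', reset

Answer: ffhmmf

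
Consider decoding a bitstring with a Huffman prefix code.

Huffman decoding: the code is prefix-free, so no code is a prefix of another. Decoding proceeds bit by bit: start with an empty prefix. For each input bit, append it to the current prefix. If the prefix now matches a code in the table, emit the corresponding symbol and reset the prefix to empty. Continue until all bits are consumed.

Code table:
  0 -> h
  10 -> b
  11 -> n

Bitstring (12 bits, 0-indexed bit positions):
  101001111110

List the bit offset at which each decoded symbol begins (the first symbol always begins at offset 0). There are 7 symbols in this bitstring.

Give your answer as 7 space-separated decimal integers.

Bit 0: prefix='1' (no match yet)
Bit 1: prefix='10' -> emit 'b', reset
Bit 2: prefix='1' (no match yet)
Bit 3: prefix='10' -> emit 'b', reset
Bit 4: prefix='0' -> emit 'h', reset
Bit 5: prefix='1' (no match yet)
Bit 6: prefix='11' -> emit 'n', reset
Bit 7: prefix='1' (no match yet)
Bit 8: prefix='11' -> emit 'n', reset
Bit 9: prefix='1' (no match yet)
Bit 10: prefix='11' -> emit 'n', reset
Bit 11: prefix='0' -> emit 'h', reset

Answer: 0 2 4 5 7 9 11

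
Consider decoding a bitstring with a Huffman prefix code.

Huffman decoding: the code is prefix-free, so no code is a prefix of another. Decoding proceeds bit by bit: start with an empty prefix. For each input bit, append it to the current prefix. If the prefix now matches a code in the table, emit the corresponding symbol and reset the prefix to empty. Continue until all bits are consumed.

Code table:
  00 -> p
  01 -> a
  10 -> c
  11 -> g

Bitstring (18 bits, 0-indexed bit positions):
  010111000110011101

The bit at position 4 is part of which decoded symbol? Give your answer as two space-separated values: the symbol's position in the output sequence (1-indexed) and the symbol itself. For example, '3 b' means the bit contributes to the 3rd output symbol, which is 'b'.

Bit 0: prefix='0' (no match yet)
Bit 1: prefix='01' -> emit 'a', reset
Bit 2: prefix='0' (no match yet)
Bit 3: prefix='01' -> emit 'a', reset
Bit 4: prefix='1' (no match yet)
Bit 5: prefix='11' -> emit 'g', reset
Bit 6: prefix='0' (no match yet)
Bit 7: prefix='00' -> emit 'p', reset
Bit 8: prefix='0' (no match yet)

Answer: 3 g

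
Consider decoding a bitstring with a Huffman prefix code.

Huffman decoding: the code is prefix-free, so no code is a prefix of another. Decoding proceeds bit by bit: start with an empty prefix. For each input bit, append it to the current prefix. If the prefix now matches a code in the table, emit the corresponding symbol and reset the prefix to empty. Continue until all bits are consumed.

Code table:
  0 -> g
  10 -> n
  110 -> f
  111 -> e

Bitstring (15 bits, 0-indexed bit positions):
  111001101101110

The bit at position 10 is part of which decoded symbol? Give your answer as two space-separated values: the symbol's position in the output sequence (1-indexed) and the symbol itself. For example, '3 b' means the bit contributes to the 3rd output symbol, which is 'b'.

Answer: 5 f

Derivation:
Bit 0: prefix='1' (no match yet)
Bit 1: prefix='11' (no match yet)
Bit 2: prefix='111' -> emit 'e', reset
Bit 3: prefix='0' -> emit 'g', reset
Bit 4: prefix='0' -> emit 'g', reset
Bit 5: prefix='1' (no match yet)
Bit 6: prefix='11' (no match yet)
Bit 7: prefix='110' -> emit 'f', reset
Bit 8: prefix='1' (no match yet)
Bit 9: prefix='11' (no match yet)
Bit 10: prefix='110' -> emit 'f', reset
Bit 11: prefix='1' (no match yet)
Bit 12: prefix='11' (no match yet)
Bit 13: prefix='111' -> emit 'e', reset
Bit 14: prefix='0' -> emit 'g', reset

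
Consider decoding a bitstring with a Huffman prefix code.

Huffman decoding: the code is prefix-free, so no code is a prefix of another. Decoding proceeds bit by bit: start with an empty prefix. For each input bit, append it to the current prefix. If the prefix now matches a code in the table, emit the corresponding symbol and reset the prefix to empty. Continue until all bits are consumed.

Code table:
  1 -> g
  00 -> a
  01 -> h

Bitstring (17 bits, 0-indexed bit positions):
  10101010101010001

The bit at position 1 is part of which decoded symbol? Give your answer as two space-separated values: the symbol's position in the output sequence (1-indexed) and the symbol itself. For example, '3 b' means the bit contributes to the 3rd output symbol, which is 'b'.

Bit 0: prefix='1' -> emit 'g', reset
Bit 1: prefix='0' (no match yet)
Bit 2: prefix='01' -> emit 'h', reset
Bit 3: prefix='0' (no match yet)
Bit 4: prefix='01' -> emit 'h', reset
Bit 5: prefix='0' (no match yet)

Answer: 2 h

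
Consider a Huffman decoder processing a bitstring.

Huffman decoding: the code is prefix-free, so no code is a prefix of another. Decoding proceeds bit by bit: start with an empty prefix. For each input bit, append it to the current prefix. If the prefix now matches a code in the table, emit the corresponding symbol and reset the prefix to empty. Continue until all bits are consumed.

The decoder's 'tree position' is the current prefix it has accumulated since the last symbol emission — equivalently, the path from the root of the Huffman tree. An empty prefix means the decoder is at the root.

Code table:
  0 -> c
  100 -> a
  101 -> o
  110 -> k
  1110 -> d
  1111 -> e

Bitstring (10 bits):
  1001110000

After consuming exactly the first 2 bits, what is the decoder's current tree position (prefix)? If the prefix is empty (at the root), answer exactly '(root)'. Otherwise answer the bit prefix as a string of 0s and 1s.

Bit 0: prefix='1' (no match yet)
Bit 1: prefix='10' (no match yet)

Answer: 10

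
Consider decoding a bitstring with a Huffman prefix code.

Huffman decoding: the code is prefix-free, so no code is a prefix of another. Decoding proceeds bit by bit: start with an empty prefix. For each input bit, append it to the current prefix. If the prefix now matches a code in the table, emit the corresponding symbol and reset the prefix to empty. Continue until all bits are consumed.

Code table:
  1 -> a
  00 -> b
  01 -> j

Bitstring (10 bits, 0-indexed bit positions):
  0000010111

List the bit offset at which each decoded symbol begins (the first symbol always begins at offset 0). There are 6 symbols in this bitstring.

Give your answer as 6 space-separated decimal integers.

Answer: 0 2 4 6 8 9

Derivation:
Bit 0: prefix='0' (no match yet)
Bit 1: prefix='00' -> emit 'b', reset
Bit 2: prefix='0' (no match yet)
Bit 3: prefix='00' -> emit 'b', reset
Bit 4: prefix='0' (no match yet)
Bit 5: prefix='01' -> emit 'j', reset
Bit 6: prefix='0' (no match yet)
Bit 7: prefix='01' -> emit 'j', reset
Bit 8: prefix='1' -> emit 'a', reset
Bit 9: prefix='1' -> emit 'a', reset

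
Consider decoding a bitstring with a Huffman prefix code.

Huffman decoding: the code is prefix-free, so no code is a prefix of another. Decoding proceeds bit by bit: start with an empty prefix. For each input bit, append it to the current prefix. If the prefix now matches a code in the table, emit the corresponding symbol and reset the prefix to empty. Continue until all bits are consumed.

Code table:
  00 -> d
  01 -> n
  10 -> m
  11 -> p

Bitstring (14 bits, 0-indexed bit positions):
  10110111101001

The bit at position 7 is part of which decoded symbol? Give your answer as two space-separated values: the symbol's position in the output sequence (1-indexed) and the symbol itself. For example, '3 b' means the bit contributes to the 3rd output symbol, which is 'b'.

Bit 0: prefix='1' (no match yet)
Bit 1: prefix='10' -> emit 'm', reset
Bit 2: prefix='1' (no match yet)
Bit 3: prefix='11' -> emit 'p', reset
Bit 4: prefix='0' (no match yet)
Bit 5: prefix='01' -> emit 'n', reset
Bit 6: prefix='1' (no match yet)
Bit 7: prefix='11' -> emit 'p', reset
Bit 8: prefix='1' (no match yet)
Bit 9: prefix='10' -> emit 'm', reset
Bit 10: prefix='1' (no match yet)
Bit 11: prefix='10' -> emit 'm', reset

Answer: 4 p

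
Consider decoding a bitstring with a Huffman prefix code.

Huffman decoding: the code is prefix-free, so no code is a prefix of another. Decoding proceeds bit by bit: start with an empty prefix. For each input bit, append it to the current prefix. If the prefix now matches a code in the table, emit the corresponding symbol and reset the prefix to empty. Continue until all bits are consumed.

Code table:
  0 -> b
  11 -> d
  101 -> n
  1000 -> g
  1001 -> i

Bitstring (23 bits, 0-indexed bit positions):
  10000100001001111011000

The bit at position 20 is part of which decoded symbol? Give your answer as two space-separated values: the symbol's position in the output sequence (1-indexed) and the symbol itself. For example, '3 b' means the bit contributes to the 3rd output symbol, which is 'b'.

Answer: 8 g

Derivation:
Bit 0: prefix='1' (no match yet)
Bit 1: prefix='10' (no match yet)
Bit 2: prefix='100' (no match yet)
Bit 3: prefix='1000' -> emit 'g', reset
Bit 4: prefix='0' -> emit 'b', reset
Bit 5: prefix='1' (no match yet)
Bit 6: prefix='10' (no match yet)
Bit 7: prefix='100' (no match yet)
Bit 8: prefix='1000' -> emit 'g', reset
Bit 9: prefix='0' -> emit 'b', reset
Bit 10: prefix='1' (no match yet)
Bit 11: prefix='10' (no match yet)
Bit 12: prefix='100' (no match yet)
Bit 13: prefix='1001' -> emit 'i', reset
Bit 14: prefix='1' (no match yet)
Bit 15: prefix='11' -> emit 'd', reset
Bit 16: prefix='1' (no match yet)
Bit 17: prefix='10' (no match yet)
Bit 18: prefix='101' -> emit 'n', reset
Bit 19: prefix='1' (no match yet)
Bit 20: prefix='10' (no match yet)
Bit 21: prefix='100' (no match yet)
Bit 22: prefix='1000' -> emit 'g', reset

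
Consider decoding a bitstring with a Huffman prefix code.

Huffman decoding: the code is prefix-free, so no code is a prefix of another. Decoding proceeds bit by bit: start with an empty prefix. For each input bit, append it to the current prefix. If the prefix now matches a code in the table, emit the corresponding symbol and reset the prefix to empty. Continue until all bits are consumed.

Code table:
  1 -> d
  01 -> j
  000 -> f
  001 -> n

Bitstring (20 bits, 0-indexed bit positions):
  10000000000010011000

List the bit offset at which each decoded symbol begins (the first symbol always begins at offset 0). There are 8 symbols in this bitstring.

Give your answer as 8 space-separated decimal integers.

Bit 0: prefix='1' -> emit 'd', reset
Bit 1: prefix='0' (no match yet)
Bit 2: prefix='00' (no match yet)
Bit 3: prefix='000' -> emit 'f', reset
Bit 4: prefix='0' (no match yet)
Bit 5: prefix='00' (no match yet)
Bit 6: prefix='000' -> emit 'f', reset
Bit 7: prefix='0' (no match yet)
Bit 8: prefix='00' (no match yet)
Bit 9: prefix='000' -> emit 'f', reset
Bit 10: prefix='0' (no match yet)
Bit 11: prefix='00' (no match yet)
Bit 12: prefix='001' -> emit 'n', reset
Bit 13: prefix='0' (no match yet)
Bit 14: prefix='00' (no match yet)
Bit 15: prefix='001' -> emit 'n', reset
Bit 16: prefix='1' -> emit 'd', reset
Bit 17: prefix='0' (no match yet)
Bit 18: prefix='00' (no match yet)
Bit 19: prefix='000' -> emit 'f', reset

Answer: 0 1 4 7 10 13 16 17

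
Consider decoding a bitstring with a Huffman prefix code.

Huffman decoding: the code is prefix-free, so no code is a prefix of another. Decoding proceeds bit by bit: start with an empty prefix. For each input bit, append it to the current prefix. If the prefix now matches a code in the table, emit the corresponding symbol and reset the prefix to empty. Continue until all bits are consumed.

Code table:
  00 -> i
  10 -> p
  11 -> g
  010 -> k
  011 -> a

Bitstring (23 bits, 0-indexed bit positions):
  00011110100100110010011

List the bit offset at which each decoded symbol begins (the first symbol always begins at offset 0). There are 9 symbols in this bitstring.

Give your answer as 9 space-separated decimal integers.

Answer: 0 2 5 7 10 13 16 18 20

Derivation:
Bit 0: prefix='0' (no match yet)
Bit 1: prefix='00' -> emit 'i', reset
Bit 2: prefix='0' (no match yet)
Bit 3: prefix='01' (no match yet)
Bit 4: prefix='011' -> emit 'a', reset
Bit 5: prefix='1' (no match yet)
Bit 6: prefix='11' -> emit 'g', reset
Bit 7: prefix='0' (no match yet)
Bit 8: prefix='01' (no match yet)
Bit 9: prefix='010' -> emit 'k', reset
Bit 10: prefix='0' (no match yet)
Bit 11: prefix='01' (no match yet)
Bit 12: prefix='010' -> emit 'k', reset
Bit 13: prefix='0' (no match yet)
Bit 14: prefix='01' (no match yet)
Bit 15: prefix='011' -> emit 'a', reset
Bit 16: prefix='0' (no match yet)
Bit 17: prefix='00' -> emit 'i', reset
Bit 18: prefix='1' (no match yet)
Bit 19: prefix='10' -> emit 'p', reset
Bit 20: prefix='0' (no match yet)
Bit 21: prefix='01' (no match yet)
Bit 22: prefix='011' -> emit 'a', reset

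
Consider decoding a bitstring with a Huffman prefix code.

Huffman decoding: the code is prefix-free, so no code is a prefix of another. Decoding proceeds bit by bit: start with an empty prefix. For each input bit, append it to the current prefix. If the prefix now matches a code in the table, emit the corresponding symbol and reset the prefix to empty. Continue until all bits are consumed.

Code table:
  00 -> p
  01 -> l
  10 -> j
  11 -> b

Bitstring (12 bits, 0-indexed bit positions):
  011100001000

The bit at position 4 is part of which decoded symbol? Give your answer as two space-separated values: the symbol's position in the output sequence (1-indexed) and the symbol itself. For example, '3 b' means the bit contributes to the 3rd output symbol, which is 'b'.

Bit 0: prefix='0' (no match yet)
Bit 1: prefix='01' -> emit 'l', reset
Bit 2: prefix='1' (no match yet)
Bit 3: prefix='11' -> emit 'b', reset
Bit 4: prefix='0' (no match yet)
Bit 5: prefix='00' -> emit 'p', reset
Bit 6: prefix='0' (no match yet)
Bit 7: prefix='00' -> emit 'p', reset
Bit 8: prefix='1' (no match yet)

Answer: 3 p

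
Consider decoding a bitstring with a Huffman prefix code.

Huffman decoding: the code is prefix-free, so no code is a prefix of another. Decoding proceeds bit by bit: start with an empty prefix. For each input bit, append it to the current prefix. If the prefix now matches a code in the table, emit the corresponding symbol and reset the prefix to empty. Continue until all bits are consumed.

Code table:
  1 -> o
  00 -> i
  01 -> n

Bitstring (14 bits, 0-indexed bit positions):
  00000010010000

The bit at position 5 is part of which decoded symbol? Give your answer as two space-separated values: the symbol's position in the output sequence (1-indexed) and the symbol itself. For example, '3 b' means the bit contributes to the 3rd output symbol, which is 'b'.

Answer: 3 i

Derivation:
Bit 0: prefix='0' (no match yet)
Bit 1: prefix='00' -> emit 'i', reset
Bit 2: prefix='0' (no match yet)
Bit 3: prefix='00' -> emit 'i', reset
Bit 4: prefix='0' (no match yet)
Bit 5: prefix='00' -> emit 'i', reset
Bit 6: prefix='1' -> emit 'o', reset
Bit 7: prefix='0' (no match yet)
Bit 8: prefix='00' -> emit 'i', reset
Bit 9: prefix='1' -> emit 'o', reset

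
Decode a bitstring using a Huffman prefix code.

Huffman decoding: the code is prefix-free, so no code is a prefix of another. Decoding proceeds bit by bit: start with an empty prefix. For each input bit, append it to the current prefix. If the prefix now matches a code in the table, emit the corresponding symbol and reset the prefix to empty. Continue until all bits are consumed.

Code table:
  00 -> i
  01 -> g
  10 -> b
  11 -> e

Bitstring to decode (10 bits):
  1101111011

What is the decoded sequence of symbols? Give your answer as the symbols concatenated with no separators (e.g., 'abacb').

Answer: egebe

Derivation:
Bit 0: prefix='1' (no match yet)
Bit 1: prefix='11' -> emit 'e', reset
Bit 2: prefix='0' (no match yet)
Bit 3: prefix='01' -> emit 'g', reset
Bit 4: prefix='1' (no match yet)
Bit 5: prefix='11' -> emit 'e', reset
Bit 6: prefix='1' (no match yet)
Bit 7: prefix='10' -> emit 'b', reset
Bit 8: prefix='1' (no match yet)
Bit 9: prefix='11' -> emit 'e', reset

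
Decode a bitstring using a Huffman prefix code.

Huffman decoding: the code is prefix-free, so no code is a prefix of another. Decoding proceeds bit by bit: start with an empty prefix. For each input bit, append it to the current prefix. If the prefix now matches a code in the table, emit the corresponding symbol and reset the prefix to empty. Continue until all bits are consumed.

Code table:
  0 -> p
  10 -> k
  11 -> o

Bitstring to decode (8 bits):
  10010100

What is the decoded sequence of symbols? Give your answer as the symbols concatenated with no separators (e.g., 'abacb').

Answer: kpkkp

Derivation:
Bit 0: prefix='1' (no match yet)
Bit 1: prefix='10' -> emit 'k', reset
Bit 2: prefix='0' -> emit 'p', reset
Bit 3: prefix='1' (no match yet)
Bit 4: prefix='10' -> emit 'k', reset
Bit 5: prefix='1' (no match yet)
Bit 6: prefix='10' -> emit 'k', reset
Bit 7: prefix='0' -> emit 'p', reset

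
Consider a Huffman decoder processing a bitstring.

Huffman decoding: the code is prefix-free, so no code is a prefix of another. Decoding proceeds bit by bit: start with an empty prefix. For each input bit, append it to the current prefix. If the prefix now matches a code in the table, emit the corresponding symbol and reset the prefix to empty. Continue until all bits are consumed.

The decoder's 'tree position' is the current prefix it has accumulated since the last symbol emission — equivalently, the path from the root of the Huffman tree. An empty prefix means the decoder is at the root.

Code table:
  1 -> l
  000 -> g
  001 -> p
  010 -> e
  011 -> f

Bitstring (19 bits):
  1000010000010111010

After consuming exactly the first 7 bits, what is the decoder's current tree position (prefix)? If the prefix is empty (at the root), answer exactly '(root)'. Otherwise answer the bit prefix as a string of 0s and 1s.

Answer: (root)

Derivation:
Bit 0: prefix='1' -> emit 'l', reset
Bit 1: prefix='0' (no match yet)
Bit 2: prefix='00' (no match yet)
Bit 3: prefix='000' -> emit 'g', reset
Bit 4: prefix='0' (no match yet)
Bit 5: prefix='01' (no match yet)
Bit 6: prefix='010' -> emit 'e', reset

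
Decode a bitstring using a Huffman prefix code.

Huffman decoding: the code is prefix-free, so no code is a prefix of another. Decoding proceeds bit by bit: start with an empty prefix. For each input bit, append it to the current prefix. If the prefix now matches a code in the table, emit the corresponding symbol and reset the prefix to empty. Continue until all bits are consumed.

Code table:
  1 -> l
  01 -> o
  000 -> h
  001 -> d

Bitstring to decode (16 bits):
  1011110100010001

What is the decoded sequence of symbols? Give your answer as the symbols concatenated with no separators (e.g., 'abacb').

Bit 0: prefix='1' -> emit 'l', reset
Bit 1: prefix='0' (no match yet)
Bit 2: prefix='01' -> emit 'o', reset
Bit 3: prefix='1' -> emit 'l', reset
Bit 4: prefix='1' -> emit 'l', reset
Bit 5: prefix='1' -> emit 'l', reset
Bit 6: prefix='0' (no match yet)
Bit 7: prefix='01' -> emit 'o', reset
Bit 8: prefix='0' (no match yet)
Bit 9: prefix='00' (no match yet)
Bit 10: prefix='000' -> emit 'h', reset
Bit 11: prefix='1' -> emit 'l', reset
Bit 12: prefix='0' (no match yet)
Bit 13: prefix='00' (no match yet)
Bit 14: prefix='000' -> emit 'h', reset
Bit 15: prefix='1' -> emit 'l', reset

Answer: lolllohlhl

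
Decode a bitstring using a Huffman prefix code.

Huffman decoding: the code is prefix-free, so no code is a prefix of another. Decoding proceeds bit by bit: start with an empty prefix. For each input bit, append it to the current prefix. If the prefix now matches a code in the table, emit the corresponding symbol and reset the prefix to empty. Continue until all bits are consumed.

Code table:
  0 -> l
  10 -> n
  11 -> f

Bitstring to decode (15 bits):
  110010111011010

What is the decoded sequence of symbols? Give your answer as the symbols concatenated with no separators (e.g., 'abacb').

Bit 0: prefix='1' (no match yet)
Bit 1: prefix='11' -> emit 'f', reset
Bit 2: prefix='0' -> emit 'l', reset
Bit 3: prefix='0' -> emit 'l', reset
Bit 4: prefix='1' (no match yet)
Bit 5: prefix='10' -> emit 'n', reset
Bit 6: prefix='1' (no match yet)
Bit 7: prefix='11' -> emit 'f', reset
Bit 8: prefix='1' (no match yet)
Bit 9: prefix='10' -> emit 'n', reset
Bit 10: prefix='1' (no match yet)
Bit 11: prefix='11' -> emit 'f', reset
Bit 12: prefix='0' -> emit 'l', reset
Bit 13: prefix='1' (no match yet)
Bit 14: prefix='10' -> emit 'n', reset

Answer: fllnfnfln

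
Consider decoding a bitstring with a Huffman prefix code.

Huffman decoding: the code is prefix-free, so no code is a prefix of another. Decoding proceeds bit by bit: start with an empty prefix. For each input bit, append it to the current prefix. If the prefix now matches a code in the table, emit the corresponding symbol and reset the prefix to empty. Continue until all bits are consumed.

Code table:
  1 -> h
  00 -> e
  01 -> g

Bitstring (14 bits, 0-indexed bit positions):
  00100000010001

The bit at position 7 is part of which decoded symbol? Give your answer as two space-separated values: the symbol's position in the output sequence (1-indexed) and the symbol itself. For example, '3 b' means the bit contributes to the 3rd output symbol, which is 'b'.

Bit 0: prefix='0' (no match yet)
Bit 1: prefix='00' -> emit 'e', reset
Bit 2: prefix='1' -> emit 'h', reset
Bit 3: prefix='0' (no match yet)
Bit 4: prefix='00' -> emit 'e', reset
Bit 5: prefix='0' (no match yet)
Bit 6: prefix='00' -> emit 'e', reset
Bit 7: prefix='0' (no match yet)
Bit 8: prefix='00' -> emit 'e', reset
Bit 9: prefix='1' -> emit 'h', reset
Bit 10: prefix='0' (no match yet)
Bit 11: prefix='00' -> emit 'e', reset

Answer: 5 e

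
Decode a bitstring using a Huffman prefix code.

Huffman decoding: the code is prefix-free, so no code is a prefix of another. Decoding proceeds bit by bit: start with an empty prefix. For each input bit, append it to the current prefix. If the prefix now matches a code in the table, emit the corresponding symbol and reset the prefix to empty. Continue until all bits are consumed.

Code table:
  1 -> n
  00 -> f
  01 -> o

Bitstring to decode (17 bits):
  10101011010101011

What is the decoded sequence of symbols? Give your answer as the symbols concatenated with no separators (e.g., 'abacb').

Answer: nooonoooon

Derivation:
Bit 0: prefix='1' -> emit 'n', reset
Bit 1: prefix='0' (no match yet)
Bit 2: prefix='01' -> emit 'o', reset
Bit 3: prefix='0' (no match yet)
Bit 4: prefix='01' -> emit 'o', reset
Bit 5: prefix='0' (no match yet)
Bit 6: prefix='01' -> emit 'o', reset
Bit 7: prefix='1' -> emit 'n', reset
Bit 8: prefix='0' (no match yet)
Bit 9: prefix='01' -> emit 'o', reset
Bit 10: prefix='0' (no match yet)
Bit 11: prefix='01' -> emit 'o', reset
Bit 12: prefix='0' (no match yet)
Bit 13: prefix='01' -> emit 'o', reset
Bit 14: prefix='0' (no match yet)
Bit 15: prefix='01' -> emit 'o', reset
Bit 16: prefix='1' -> emit 'n', reset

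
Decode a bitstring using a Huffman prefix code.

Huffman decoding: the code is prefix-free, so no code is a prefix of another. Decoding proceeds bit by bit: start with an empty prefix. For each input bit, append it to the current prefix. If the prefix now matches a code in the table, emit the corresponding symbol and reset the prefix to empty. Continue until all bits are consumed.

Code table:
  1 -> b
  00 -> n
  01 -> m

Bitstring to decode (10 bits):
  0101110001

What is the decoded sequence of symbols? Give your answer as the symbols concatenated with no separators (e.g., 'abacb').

Bit 0: prefix='0' (no match yet)
Bit 1: prefix='01' -> emit 'm', reset
Bit 2: prefix='0' (no match yet)
Bit 3: prefix='01' -> emit 'm', reset
Bit 4: prefix='1' -> emit 'b', reset
Bit 5: prefix='1' -> emit 'b', reset
Bit 6: prefix='0' (no match yet)
Bit 7: prefix='00' -> emit 'n', reset
Bit 8: prefix='0' (no match yet)
Bit 9: prefix='01' -> emit 'm', reset

Answer: mmbbnm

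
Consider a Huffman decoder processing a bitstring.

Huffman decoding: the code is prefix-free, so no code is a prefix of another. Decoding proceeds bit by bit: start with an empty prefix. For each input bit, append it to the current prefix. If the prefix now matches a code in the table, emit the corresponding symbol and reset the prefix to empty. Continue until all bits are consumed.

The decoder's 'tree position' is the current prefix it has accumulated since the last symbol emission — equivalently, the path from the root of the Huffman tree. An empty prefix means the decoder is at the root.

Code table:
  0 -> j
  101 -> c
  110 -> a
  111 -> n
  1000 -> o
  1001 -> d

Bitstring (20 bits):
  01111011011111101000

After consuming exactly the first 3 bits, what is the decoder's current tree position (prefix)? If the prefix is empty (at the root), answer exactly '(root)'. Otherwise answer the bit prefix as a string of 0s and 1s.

Bit 0: prefix='0' -> emit 'j', reset
Bit 1: prefix='1' (no match yet)
Bit 2: prefix='11' (no match yet)

Answer: 11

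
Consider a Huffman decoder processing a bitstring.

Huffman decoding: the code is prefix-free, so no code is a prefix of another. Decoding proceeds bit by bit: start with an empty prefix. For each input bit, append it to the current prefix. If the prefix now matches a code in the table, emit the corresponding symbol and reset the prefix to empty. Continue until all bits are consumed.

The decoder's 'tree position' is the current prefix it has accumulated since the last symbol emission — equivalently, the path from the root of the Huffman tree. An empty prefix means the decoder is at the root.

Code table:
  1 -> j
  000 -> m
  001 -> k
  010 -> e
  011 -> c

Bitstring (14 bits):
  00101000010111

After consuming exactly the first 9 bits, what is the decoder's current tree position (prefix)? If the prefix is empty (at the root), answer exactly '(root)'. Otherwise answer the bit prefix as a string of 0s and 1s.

Answer: (root)

Derivation:
Bit 0: prefix='0' (no match yet)
Bit 1: prefix='00' (no match yet)
Bit 2: prefix='001' -> emit 'k', reset
Bit 3: prefix='0' (no match yet)
Bit 4: prefix='01' (no match yet)
Bit 5: prefix='010' -> emit 'e', reset
Bit 6: prefix='0' (no match yet)
Bit 7: prefix='00' (no match yet)
Bit 8: prefix='000' -> emit 'm', reset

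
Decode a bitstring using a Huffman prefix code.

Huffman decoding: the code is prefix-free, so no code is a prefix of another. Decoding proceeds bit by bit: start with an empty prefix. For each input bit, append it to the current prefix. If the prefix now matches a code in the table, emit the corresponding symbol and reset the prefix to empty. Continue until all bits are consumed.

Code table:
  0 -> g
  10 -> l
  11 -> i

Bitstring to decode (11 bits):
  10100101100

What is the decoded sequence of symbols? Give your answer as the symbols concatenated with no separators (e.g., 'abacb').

Bit 0: prefix='1' (no match yet)
Bit 1: prefix='10' -> emit 'l', reset
Bit 2: prefix='1' (no match yet)
Bit 3: prefix='10' -> emit 'l', reset
Bit 4: prefix='0' -> emit 'g', reset
Bit 5: prefix='1' (no match yet)
Bit 6: prefix='10' -> emit 'l', reset
Bit 7: prefix='1' (no match yet)
Bit 8: prefix='11' -> emit 'i', reset
Bit 9: prefix='0' -> emit 'g', reset
Bit 10: prefix='0' -> emit 'g', reset

Answer: llgligg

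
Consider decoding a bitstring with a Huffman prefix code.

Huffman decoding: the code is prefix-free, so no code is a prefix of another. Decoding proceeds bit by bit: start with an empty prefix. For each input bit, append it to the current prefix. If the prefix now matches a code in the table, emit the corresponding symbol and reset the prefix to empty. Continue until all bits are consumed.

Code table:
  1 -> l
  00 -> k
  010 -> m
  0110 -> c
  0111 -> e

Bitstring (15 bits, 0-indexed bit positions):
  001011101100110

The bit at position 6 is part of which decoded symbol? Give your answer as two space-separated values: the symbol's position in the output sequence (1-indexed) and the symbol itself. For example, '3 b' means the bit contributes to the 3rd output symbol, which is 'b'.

Bit 0: prefix='0' (no match yet)
Bit 1: prefix='00' -> emit 'k', reset
Bit 2: prefix='1' -> emit 'l', reset
Bit 3: prefix='0' (no match yet)
Bit 4: prefix='01' (no match yet)
Bit 5: prefix='011' (no match yet)
Bit 6: prefix='0111' -> emit 'e', reset
Bit 7: prefix='0' (no match yet)
Bit 8: prefix='01' (no match yet)
Bit 9: prefix='011' (no match yet)
Bit 10: prefix='0110' -> emit 'c', reset

Answer: 3 e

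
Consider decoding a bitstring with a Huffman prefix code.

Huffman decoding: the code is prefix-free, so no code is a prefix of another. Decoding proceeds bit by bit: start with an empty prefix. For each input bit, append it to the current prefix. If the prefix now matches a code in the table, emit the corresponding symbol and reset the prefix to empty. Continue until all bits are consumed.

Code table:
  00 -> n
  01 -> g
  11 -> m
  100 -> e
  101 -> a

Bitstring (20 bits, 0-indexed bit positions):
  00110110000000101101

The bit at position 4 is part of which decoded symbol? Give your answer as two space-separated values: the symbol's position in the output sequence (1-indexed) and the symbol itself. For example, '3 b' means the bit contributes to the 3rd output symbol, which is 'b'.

Bit 0: prefix='0' (no match yet)
Bit 1: prefix='00' -> emit 'n', reset
Bit 2: prefix='1' (no match yet)
Bit 3: prefix='11' -> emit 'm', reset
Bit 4: prefix='0' (no match yet)
Bit 5: prefix='01' -> emit 'g', reset
Bit 6: prefix='1' (no match yet)
Bit 7: prefix='10' (no match yet)
Bit 8: prefix='100' -> emit 'e', reset

Answer: 3 g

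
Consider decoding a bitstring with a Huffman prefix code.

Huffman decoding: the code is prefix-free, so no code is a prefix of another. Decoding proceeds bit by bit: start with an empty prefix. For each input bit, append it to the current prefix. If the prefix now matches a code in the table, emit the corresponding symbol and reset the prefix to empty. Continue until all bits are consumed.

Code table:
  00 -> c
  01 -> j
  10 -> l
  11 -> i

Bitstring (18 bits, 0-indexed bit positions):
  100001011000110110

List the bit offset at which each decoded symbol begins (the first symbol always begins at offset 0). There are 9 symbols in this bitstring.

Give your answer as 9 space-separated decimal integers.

Bit 0: prefix='1' (no match yet)
Bit 1: prefix='10' -> emit 'l', reset
Bit 2: prefix='0' (no match yet)
Bit 3: prefix='00' -> emit 'c', reset
Bit 4: prefix='0' (no match yet)
Bit 5: prefix='01' -> emit 'j', reset
Bit 6: prefix='0' (no match yet)
Bit 7: prefix='01' -> emit 'j', reset
Bit 8: prefix='1' (no match yet)
Bit 9: prefix='10' -> emit 'l', reset
Bit 10: prefix='0' (no match yet)
Bit 11: prefix='00' -> emit 'c', reset
Bit 12: prefix='1' (no match yet)
Bit 13: prefix='11' -> emit 'i', reset
Bit 14: prefix='0' (no match yet)
Bit 15: prefix='01' -> emit 'j', reset
Bit 16: prefix='1' (no match yet)
Bit 17: prefix='10' -> emit 'l', reset

Answer: 0 2 4 6 8 10 12 14 16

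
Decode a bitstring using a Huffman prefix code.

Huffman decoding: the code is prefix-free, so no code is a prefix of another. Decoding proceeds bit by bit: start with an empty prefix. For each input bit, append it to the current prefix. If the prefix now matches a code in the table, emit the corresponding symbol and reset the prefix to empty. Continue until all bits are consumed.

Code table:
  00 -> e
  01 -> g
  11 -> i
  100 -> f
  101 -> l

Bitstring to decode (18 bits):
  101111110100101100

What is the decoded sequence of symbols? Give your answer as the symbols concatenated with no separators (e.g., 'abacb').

Bit 0: prefix='1' (no match yet)
Bit 1: prefix='10' (no match yet)
Bit 2: prefix='101' -> emit 'l', reset
Bit 3: prefix='1' (no match yet)
Bit 4: prefix='11' -> emit 'i', reset
Bit 5: prefix='1' (no match yet)
Bit 6: prefix='11' -> emit 'i', reset
Bit 7: prefix='1' (no match yet)
Bit 8: prefix='10' (no match yet)
Bit 9: prefix='101' -> emit 'l', reset
Bit 10: prefix='0' (no match yet)
Bit 11: prefix='00' -> emit 'e', reset
Bit 12: prefix='1' (no match yet)
Bit 13: prefix='10' (no match yet)
Bit 14: prefix='101' -> emit 'l', reset
Bit 15: prefix='1' (no match yet)
Bit 16: prefix='10' (no match yet)
Bit 17: prefix='100' -> emit 'f', reset

Answer: liilelf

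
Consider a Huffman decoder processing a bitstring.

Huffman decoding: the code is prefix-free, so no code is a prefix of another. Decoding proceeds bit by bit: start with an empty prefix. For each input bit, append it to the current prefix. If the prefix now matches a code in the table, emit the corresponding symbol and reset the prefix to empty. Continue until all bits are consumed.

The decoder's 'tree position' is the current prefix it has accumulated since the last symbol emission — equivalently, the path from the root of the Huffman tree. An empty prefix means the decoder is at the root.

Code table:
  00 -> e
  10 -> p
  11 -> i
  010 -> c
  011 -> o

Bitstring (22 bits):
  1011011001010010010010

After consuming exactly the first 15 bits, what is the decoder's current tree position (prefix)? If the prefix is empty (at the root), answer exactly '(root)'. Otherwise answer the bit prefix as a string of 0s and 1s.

Answer: 01

Derivation:
Bit 0: prefix='1' (no match yet)
Bit 1: prefix='10' -> emit 'p', reset
Bit 2: prefix='1' (no match yet)
Bit 3: prefix='11' -> emit 'i', reset
Bit 4: prefix='0' (no match yet)
Bit 5: prefix='01' (no match yet)
Bit 6: prefix='011' -> emit 'o', reset
Bit 7: prefix='0' (no match yet)
Bit 8: prefix='00' -> emit 'e', reset
Bit 9: prefix='1' (no match yet)
Bit 10: prefix='10' -> emit 'p', reset
Bit 11: prefix='1' (no match yet)
Bit 12: prefix='10' -> emit 'p', reset
Bit 13: prefix='0' (no match yet)
Bit 14: prefix='01' (no match yet)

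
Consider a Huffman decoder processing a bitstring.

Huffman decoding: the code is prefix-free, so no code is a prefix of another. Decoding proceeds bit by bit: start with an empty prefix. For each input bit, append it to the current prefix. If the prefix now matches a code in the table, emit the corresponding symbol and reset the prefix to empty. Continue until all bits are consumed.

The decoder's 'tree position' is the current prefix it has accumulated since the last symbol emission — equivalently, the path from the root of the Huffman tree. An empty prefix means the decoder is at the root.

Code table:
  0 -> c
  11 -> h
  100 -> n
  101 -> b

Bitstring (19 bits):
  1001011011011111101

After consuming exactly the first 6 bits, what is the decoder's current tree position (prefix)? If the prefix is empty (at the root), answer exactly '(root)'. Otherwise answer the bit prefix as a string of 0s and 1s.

Bit 0: prefix='1' (no match yet)
Bit 1: prefix='10' (no match yet)
Bit 2: prefix='100' -> emit 'n', reset
Bit 3: prefix='1' (no match yet)
Bit 4: prefix='10' (no match yet)
Bit 5: prefix='101' -> emit 'b', reset

Answer: (root)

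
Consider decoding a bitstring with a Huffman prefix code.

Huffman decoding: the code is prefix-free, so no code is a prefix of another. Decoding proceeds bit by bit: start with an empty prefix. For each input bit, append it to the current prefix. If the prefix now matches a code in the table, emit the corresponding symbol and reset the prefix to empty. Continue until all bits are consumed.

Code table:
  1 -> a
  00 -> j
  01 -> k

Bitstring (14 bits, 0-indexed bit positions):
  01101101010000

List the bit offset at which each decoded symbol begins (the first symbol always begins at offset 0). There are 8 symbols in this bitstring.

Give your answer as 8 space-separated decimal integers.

Answer: 0 2 3 5 6 8 10 12

Derivation:
Bit 0: prefix='0' (no match yet)
Bit 1: prefix='01' -> emit 'k', reset
Bit 2: prefix='1' -> emit 'a', reset
Bit 3: prefix='0' (no match yet)
Bit 4: prefix='01' -> emit 'k', reset
Bit 5: prefix='1' -> emit 'a', reset
Bit 6: prefix='0' (no match yet)
Bit 7: prefix='01' -> emit 'k', reset
Bit 8: prefix='0' (no match yet)
Bit 9: prefix='01' -> emit 'k', reset
Bit 10: prefix='0' (no match yet)
Bit 11: prefix='00' -> emit 'j', reset
Bit 12: prefix='0' (no match yet)
Bit 13: prefix='00' -> emit 'j', reset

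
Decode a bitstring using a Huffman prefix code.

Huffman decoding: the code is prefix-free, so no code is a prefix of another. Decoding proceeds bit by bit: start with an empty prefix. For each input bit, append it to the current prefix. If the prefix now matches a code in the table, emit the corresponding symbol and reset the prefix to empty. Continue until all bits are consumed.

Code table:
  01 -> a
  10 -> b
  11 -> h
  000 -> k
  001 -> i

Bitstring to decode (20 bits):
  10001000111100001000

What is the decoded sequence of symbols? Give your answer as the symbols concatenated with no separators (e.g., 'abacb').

Bit 0: prefix='1' (no match yet)
Bit 1: prefix='10' -> emit 'b', reset
Bit 2: prefix='0' (no match yet)
Bit 3: prefix='00' (no match yet)
Bit 4: prefix='001' -> emit 'i', reset
Bit 5: prefix='0' (no match yet)
Bit 6: prefix='00' (no match yet)
Bit 7: prefix='000' -> emit 'k', reset
Bit 8: prefix='1' (no match yet)
Bit 9: prefix='11' -> emit 'h', reset
Bit 10: prefix='1' (no match yet)
Bit 11: prefix='11' -> emit 'h', reset
Bit 12: prefix='0' (no match yet)
Bit 13: prefix='00' (no match yet)
Bit 14: prefix='000' -> emit 'k', reset
Bit 15: prefix='0' (no match yet)
Bit 16: prefix='01' -> emit 'a', reset
Bit 17: prefix='0' (no match yet)
Bit 18: prefix='00' (no match yet)
Bit 19: prefix='000' -> emit 'k', reset

Answer: bikhhkak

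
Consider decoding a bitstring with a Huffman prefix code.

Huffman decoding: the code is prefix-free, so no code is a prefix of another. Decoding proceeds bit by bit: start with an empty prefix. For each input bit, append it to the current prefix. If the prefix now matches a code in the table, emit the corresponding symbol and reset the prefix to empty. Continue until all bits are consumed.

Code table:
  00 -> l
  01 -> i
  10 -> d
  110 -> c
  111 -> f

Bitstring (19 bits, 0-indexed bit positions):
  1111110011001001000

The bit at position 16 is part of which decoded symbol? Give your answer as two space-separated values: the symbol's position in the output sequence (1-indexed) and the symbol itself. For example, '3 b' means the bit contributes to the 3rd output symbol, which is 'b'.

Answer: 7 d

Derivation:
Bit 0: prefix='1' (no match yet)
Bit 1: prefix='11' (no match yet)
Bit 2: prefix='111' -> emit 'f', reset
Bit 3: prefix='1' (no match yet)
Bit 4: prefix='11' (no match yet)
Bit 5: prefix='111' -> emit 'f', reset
Bit 6: prefix='0' (no match yet)
Bit 7: prefix='00' -> emit 'l', reset
Bit 8: prefix='1' (no match yet)
Bit 9: prefix='11' (no match yet)
Bit 10: prefix='110' -> emit 'c', reset
Bit 11: prefix='0' (no match yet)
Bit 12: prefix='01' -> emit 'i', reset
Bit 13: prefix='0' (no match yet)
Bit 14: prefix='00' -> emit 'l', reset
Bit 15: prefix='1' (no match yet)
Bit 16: prefix='10' -> emit 'd', reset
Bit 17: prefix='0' (no match yet)
Bit 18: prefix='00' -> emit 'l', reset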